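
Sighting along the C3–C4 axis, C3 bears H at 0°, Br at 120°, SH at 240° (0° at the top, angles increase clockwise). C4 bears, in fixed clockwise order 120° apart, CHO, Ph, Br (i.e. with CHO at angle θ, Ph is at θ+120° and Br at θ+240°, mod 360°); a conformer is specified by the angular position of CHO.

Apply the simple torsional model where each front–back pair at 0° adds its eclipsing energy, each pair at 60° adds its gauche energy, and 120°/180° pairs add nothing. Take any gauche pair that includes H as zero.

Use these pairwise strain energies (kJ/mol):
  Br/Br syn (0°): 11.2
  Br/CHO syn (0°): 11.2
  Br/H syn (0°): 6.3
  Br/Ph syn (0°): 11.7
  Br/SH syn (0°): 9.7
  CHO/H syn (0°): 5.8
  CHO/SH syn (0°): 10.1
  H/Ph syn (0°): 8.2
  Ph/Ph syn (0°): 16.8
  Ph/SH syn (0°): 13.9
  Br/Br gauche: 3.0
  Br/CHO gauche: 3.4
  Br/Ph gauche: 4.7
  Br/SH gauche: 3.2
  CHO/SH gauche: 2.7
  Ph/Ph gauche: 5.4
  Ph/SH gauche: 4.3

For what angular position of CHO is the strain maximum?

120°

CHO at 0° (eclipsed): H(0°)/CHO(0°) eclipsed 5.8; Br(120°)/Ph(120°) eclipsed 11.7; SH(240°)/Br(240°) eclipsed 9.7 → 27.2 kJ/mol.
CHO at 60° (staggered): Br(120°)/CHO(60°) gauche 3.4; Br(120°)/Ph(180°) gauche 4.7; SH(240°)/Ph(180°) gauche 4.3; SH(240°)/Br(300°) gauche 3.2 → 15.6 kJ/mol.
CHO at 120° (eclipsed): H(0°)/Br(0°) eclipsed 6.3; Br(120°)/CHO(120°) eclipsed 11.2; SH(240°)/Ph(240°) eclipsed 13.9 → 31.4 kJ/mol.
CHO at 180° (staggered): Br(120°)/CHO(180°) gauche 3.4; Br(120°)/Br(60°) gauche 3.0; SH(240°)/CHO(180°) gauche 2.7; SH(240°)/Ph(300°) gauche 4.3 → 13.4 kJ/mol.
CHO at 240° (eclipsed): H(0°)/Ph(0°) eclipsed 8.2; Br(120°)/Br(120°) eclipsed 11.2; SH(240°)/CHO(240°) eclipsed 10.1 → 29.5 kJ/mol.
CHO at 300° (staggered): Br(120°)/Ph(60°) gauche 4.7; Br(120°)/Br(180°) gauche 3.0; SH(240°)/CHO(300°) gauche 2.7; SH(240°)/Br(180°) gauche 3.2 → 13.6 kJ/mol.
The maximum (31.4 kJ/mol) occurs with CHO at 120°.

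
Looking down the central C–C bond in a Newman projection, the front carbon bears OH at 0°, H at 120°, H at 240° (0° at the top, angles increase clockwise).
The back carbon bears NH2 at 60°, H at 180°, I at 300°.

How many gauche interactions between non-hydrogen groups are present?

Non-H gauche pairs: OH(0°)/NH2(60°); OH(0°)/I(300°) — 2 interactions.

2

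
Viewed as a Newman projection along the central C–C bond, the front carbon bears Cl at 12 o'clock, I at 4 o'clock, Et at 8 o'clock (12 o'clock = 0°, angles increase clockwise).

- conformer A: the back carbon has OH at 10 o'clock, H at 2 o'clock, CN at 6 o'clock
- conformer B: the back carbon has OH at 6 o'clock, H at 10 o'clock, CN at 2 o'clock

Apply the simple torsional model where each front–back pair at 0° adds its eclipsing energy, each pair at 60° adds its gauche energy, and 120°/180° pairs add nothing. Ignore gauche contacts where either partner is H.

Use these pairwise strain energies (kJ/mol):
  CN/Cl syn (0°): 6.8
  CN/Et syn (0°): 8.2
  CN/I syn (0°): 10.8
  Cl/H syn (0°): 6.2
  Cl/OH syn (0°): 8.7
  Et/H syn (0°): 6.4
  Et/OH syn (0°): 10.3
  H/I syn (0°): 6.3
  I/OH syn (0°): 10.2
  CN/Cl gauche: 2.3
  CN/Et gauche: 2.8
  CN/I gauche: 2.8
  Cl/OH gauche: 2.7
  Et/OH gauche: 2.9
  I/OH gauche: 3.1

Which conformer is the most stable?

A (staggered): Cl–OH gauche, I–CN gauche, Et–OH gauche, Et–CN gauche; 2.7 + 2.8 + 2.9 + 2.8 = 11.2 kJ/mol.
B (staggered): Cl–CN gauche, I–OH gauche, I–CN gauche, Et–OH gauche; 2.3 + 3.1 + 2.8 + 2.9 = 11.1 kJ/mol.
B has the lowest total (11.1 kJ/mol).

B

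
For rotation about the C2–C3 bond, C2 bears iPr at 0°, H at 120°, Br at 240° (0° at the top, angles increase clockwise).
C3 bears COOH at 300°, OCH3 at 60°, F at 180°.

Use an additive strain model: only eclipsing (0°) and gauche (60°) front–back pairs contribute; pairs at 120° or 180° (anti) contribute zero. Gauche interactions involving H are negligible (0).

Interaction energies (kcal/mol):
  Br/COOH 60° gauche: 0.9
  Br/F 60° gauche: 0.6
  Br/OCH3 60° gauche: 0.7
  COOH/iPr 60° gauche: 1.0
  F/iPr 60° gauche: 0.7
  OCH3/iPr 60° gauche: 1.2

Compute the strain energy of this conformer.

3.7 kcal/mol

This conformer (staggered): iPr(0°)/COOH(300°) gauche 1.0; iPr(0°)/OCH3(60°) gauche 1.2; Br(240°)/COOH(300°) gauche 0.9; Br(240°)/F(180°) gauche 0.6 → 3.7 kcal/mol.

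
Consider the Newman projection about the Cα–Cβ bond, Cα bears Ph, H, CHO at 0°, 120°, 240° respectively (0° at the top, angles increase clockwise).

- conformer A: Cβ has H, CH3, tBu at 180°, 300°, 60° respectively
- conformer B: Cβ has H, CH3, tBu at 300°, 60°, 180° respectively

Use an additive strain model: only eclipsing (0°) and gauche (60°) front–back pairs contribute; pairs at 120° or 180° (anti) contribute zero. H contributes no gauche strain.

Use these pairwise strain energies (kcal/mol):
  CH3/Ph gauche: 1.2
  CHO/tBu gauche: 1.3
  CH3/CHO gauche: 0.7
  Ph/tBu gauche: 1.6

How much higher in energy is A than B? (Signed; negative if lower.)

+1.0 kcal/mol

A (staggered): Ph(0°)/CH3(300°) gauche 1.2; Ph(0°)/tBu(60°) gauche 1.6; CHO(240°)/CH3(300°) gauche 0.7 → 3.5 kcal/mol.
B (staggered): Ph(0°)/CH3(60°) gauche 1.2; CHO(240°)/tBu(180°) gauche 1.3 → 2.5 kcal/mol.
E(A) − E(B) = 3.5 − 2.5 = +1.0 kcal/mol.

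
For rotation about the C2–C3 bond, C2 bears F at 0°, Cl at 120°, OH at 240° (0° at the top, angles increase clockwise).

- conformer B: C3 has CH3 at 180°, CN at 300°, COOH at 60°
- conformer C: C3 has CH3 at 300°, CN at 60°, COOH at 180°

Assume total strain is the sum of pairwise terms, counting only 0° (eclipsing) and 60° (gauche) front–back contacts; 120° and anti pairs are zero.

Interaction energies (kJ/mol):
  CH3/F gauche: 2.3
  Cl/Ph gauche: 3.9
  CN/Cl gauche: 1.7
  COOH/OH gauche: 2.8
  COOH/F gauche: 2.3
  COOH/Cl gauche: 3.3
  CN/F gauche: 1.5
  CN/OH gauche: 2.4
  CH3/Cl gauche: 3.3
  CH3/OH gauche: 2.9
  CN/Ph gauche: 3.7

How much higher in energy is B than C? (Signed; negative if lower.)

B (staggered): F(0°)/CN(300°) gauche 1.5; F(0°)/COOH(60°) gauche 2.3; Cl(120°)/CH3(180°) gauche 3.3; Cl(120°)/COOH(60°) gauche 3.3; OH(240°)/CH3(180°) gauche 2.9; OH(240°)/CN(300°) gauche 2.4 → 15.7 kJ/mol.
C (staggered): F(0°)/CH3(300°) gauche 2.3; F(0°)/CN(60°) gauche 1.5; Cl(120°)/CN(60°) gauche 1.7; Cl(120°)/COOH(180°) gauche 3.3; OH(240°)/CH3(300°) gauche 2.9; OH(240°)/COOH(180°) gauche 2.8 → 14.5 kJ/mol.
E(B) − E(C) = 15.7 − 14.5 = +1.2 kJ/mol.

+1.2 kJ/mol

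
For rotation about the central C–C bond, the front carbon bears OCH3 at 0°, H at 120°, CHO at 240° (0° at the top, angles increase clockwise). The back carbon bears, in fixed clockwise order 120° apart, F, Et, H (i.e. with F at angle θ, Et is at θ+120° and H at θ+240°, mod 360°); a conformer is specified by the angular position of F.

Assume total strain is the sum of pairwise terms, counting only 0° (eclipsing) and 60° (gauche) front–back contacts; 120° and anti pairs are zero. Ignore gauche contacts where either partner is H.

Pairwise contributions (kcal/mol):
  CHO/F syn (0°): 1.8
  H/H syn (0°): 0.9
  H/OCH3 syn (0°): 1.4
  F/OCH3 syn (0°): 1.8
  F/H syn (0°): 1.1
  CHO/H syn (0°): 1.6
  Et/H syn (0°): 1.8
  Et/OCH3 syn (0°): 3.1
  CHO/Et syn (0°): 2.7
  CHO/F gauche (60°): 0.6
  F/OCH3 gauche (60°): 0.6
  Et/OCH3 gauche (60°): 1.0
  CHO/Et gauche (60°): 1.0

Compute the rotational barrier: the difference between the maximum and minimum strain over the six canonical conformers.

F at 0° is eclipsed. OCH3 at 0° is eclipsed with F at 0° (1.8); H at 120° is eclipsed with Et at 120° (1.8); CHO at 240° is eclipsed with H at 240° (1.6). Total 5.2 kcal/mol.
F at 60° is staggered. OCH3 at 0° is gauche with F at 60° (0.6); CHO at 240° is gauche with Et at 180° (1.0). Total 1.6 kcal/mol.
F at 120° is eclipsed. OCH3 at 0° is eclipsed with H at 0° (1.4); H at 120° is eclipsed with F at 120° (1.1); CHO at 240° is eclipsed with Et at 240° (2.7). Total 5.2 kcal/mol.
F at 180° is staggered. OCH3 at 0° is gauche with Et at 300° (1.0); CHO at 240° is gauche with F at 180° (0.6); CHO at 240° is gauche with Et at 300° (1.0). Total 2.6 kcal/mol.
F at 240° is eclipsed. OCH3 at 0° is eclipsed with Et at 0° (3.1); H at 120° is eclipsed with H at 120° (0.9); CHO at 240° is eclipsed with F at 240° (1.8). Total 5.8 kcal/mol.
F at 300° is staggered. OCH3 at 0° is gauche with F at 300° (0.6); OCH3 at 0° is gauche with Et at 60° (1.0); CHO at 240° is gauche with F at 300° (0.6). Total 2.2 kcal/mol.
Max at 240° (5.8 kcal/mol), min at 60° (1.6 kcal/mol); barrier = 4.2 kcal/mol.

4.2 kcal/mol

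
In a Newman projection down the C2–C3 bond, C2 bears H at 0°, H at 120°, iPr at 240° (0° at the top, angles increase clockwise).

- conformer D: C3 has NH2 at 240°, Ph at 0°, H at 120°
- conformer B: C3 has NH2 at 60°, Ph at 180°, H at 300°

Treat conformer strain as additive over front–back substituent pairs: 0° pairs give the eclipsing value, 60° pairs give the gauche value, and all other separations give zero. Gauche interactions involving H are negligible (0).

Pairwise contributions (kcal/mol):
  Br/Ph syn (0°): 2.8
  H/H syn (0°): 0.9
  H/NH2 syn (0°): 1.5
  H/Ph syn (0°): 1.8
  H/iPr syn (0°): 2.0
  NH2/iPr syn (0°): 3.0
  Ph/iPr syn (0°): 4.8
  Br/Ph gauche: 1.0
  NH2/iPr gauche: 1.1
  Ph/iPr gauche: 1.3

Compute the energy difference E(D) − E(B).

+4.4 kcal/mol

D (eclipsed): H(0°)/Ph(0°) eclipsed 1.8; H(120°)/H(120°) eclipsed 0.9; iPr(240°)/NH2(240°) eclipsed 3.0 → 5.7 kcal/mol.
B (staggered): iPr(240°)/Ph(180°) gauche 1.3 → 1.3 kcal/mol.
E(D) − E(B) = 5.7 − 1.3 = +4.4 kcal/mol.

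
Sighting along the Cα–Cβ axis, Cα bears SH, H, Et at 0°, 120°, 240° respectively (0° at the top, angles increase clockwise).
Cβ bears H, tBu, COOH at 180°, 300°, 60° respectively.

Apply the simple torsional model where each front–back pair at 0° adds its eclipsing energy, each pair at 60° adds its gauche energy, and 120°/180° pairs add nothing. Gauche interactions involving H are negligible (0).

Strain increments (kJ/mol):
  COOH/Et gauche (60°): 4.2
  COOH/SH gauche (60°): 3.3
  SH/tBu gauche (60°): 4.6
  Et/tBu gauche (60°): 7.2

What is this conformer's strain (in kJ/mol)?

This conformer (staggered): SH–tBu gauche, SH–COOH gauche, Et–tBu gauche; 4.6 + 3.3 + 7.2 = 15.1 kJ/mol.

15.1 kJ/mol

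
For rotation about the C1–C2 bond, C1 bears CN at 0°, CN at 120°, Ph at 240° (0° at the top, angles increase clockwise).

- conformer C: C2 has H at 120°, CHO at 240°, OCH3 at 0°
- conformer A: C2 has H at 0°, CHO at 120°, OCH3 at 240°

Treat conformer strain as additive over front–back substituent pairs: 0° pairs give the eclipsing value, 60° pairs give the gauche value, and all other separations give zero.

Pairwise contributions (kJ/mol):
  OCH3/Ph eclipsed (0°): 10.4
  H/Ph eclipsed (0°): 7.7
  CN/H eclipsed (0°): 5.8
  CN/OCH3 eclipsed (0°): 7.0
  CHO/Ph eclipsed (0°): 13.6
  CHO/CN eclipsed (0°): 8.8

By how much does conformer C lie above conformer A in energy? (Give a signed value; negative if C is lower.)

+1.4 kJ/mol

C is eclipsed. CN at 0° is eclipsed with OCH3 at 0° (7.0); CN at 120° is eclipsed with H at 120° (5.8); Ph at 240° is eclipsed with CHO at 240° (13.6). Total 26.4 kJ/mol.
A is eclipsed. CN at 0° is eclipsed with H at 0° (5.8); CN at 120° is eclipsed with CHO at 120° (8.8); Ph at 240° is eclipsed with OCH3 at 240° (10.4). Total 25.0 kJ/mol.
E(C) − E(A) = 26.4 − 25.0 = +1.4 kJ/mol.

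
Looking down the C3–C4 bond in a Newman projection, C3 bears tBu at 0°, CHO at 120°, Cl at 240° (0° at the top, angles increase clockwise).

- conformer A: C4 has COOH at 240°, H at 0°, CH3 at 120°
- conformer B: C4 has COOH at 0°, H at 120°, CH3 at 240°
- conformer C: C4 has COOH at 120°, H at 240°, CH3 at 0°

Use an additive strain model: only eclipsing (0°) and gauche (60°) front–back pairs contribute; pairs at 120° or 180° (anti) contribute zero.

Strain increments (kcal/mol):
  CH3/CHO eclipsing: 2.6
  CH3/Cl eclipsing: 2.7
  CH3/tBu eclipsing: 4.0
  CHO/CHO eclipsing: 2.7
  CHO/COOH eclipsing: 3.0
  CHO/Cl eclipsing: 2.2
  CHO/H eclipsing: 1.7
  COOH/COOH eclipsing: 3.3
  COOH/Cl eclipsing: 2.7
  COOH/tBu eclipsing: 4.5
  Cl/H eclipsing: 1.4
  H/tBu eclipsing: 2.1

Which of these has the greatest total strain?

B

A is eclipsed. tBu at 0° is eclipsed with H at 0° (2.1); CHO at 120° is eclipsed with CH3 at 120° (2.6); Cl at 240° is eclipsed with COOH at 240° (2.7). Total 7.4 kcal/mol.
B is eclipsed. tBu at 0° is eclipsed with COOH at 0° (4.5); CHO at 120° is eclipsed with H at 120° (1.7); Cl at 240° is eclipsed with CH3 at 240° (2.7). Total 8.9 kcal/mol.
C is eclipsed. tBu at 0° is eclipsed with CH3 at 0° (4.0); CHO at 120° is eclipsed with COOH at 120° (3.0); Cl at 240° is eclipsed with H at 240° (1.4). Total 8.4 kcal/mol.
B has the highest total (8.9 kcal/mol).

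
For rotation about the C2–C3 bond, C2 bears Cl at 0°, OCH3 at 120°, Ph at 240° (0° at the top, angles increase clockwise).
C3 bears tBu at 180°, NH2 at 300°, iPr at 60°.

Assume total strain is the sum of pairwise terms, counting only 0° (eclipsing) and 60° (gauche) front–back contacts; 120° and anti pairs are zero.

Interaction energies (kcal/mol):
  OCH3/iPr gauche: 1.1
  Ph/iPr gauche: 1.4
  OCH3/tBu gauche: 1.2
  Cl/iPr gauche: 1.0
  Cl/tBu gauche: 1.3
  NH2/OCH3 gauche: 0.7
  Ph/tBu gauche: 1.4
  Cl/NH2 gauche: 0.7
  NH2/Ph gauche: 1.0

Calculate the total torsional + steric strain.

6.4 kcal/mol

This conformer (staggered): Cl–NH2 gauche, Cl–iPr gauche, OCH3–tBu gauche, OCH3–iPr gauche, Ph–tBu gauche, Ph–NH2 gauche; 0.7 + 1.0 + 1.2 + 1.1 + 1.4 + 1.0 = 6.4 kcal/mol.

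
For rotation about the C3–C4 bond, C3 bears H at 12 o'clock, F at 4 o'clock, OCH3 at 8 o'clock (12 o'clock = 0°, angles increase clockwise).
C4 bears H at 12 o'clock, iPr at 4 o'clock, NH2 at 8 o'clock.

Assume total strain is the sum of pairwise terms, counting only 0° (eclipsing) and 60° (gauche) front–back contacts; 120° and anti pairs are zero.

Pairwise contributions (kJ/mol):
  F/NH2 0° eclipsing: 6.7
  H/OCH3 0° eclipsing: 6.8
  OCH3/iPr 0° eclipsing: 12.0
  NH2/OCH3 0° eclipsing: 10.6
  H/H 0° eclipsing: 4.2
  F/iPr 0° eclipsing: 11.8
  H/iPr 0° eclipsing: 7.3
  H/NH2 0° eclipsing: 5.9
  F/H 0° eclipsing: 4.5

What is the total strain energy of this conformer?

This conformer (eclipsed): H(0°)/H(0°) eclipsed 4.2; F(120°)/iPr(120°) eclipsed 11.8; OCH3(240°)/NH2(240°) eclipsed 10.6 → 26.6 kJ/mol.

26.6 kJ/mol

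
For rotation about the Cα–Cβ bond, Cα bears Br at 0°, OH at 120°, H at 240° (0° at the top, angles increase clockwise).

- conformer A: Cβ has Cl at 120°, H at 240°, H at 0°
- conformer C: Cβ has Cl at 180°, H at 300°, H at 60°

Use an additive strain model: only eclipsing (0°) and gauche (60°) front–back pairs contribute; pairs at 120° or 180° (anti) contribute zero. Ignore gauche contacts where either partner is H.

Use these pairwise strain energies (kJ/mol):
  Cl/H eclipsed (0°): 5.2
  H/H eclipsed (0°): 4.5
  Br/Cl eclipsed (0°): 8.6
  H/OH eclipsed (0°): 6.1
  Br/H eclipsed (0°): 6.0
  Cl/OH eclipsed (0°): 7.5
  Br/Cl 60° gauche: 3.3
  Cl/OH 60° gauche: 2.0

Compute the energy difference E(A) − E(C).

+16.0 kJ/mol

A (eclipsed): Br(0°)/H(0°) eclipsed 6.0; OH(120°)/Cl(120°) eclipsed 7.5; H(240°)/H(240°) eclipsed 4.5 → 18.0 kJ/mol.
C (staggered): OH(120°)/Cl(180°) gauche 2.0 → 2.0 kJ/mol.
E(A) − E(C) = 18.0 − 2.0 = +16.0 kJ/mol.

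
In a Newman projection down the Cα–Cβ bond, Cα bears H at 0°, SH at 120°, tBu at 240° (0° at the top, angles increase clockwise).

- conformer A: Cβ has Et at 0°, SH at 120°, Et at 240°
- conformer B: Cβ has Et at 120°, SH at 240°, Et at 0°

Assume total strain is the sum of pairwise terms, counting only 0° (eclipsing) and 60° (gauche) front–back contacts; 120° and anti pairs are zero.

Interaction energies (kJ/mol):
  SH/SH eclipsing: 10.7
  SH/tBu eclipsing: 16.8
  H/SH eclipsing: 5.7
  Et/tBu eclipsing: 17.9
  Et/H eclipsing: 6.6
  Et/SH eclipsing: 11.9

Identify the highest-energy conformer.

B

A (eclipsed): H(0°)/Et(0°) eclipsed 6.6; SH(120°)/SH(120°) eclipsed 10.7; tBu(240°)/Et(240°) eclipsed 17.9 → 35.2 kJ/mol.
B (eclipsed): H(0°)/Et(0°) eclipsed 6.6; SH(120°)/Et(120°) eclipsed 11.9; tBu(240°)/SH(240°) eclipsed 16.8 → 35.3 kJ/mol.
B has the highest total (35.3 kJ/mol).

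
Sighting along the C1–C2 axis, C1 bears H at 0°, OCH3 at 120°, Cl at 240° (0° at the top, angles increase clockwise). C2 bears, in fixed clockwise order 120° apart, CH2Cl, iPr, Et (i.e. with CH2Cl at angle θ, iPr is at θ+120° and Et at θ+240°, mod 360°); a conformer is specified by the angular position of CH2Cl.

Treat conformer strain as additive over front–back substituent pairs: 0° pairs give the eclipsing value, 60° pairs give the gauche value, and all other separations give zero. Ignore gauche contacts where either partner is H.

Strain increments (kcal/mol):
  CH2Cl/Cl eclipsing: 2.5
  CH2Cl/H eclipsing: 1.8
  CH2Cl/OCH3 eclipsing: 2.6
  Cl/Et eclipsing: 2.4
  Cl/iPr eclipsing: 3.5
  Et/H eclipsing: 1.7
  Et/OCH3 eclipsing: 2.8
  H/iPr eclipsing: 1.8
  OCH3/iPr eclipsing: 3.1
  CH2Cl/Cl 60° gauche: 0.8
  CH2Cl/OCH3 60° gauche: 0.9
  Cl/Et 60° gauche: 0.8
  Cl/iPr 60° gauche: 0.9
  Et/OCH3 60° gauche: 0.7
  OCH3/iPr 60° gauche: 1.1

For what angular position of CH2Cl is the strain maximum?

CH2Cl at 0° (eclipsed): H(0°)/CH2Cl(0°) eclipsed 1.8; OCH3(120°)/iPr(120°) eclipsed 3.1; Cl(240°)/Et(240°) eclipsed 2.4 → 7.3 kcal/mol.
CH2Cl at 60° (staggered): OCH3(120°)/CH2Cl(60°) gauche 0.9; OCH3(120°)/iPr(180°) gauche 1.1; Cl(240°)/iPr(180°) gauche 0.9; Cl(240°)/Et(300°) gauche 0.8 → 3.7 kcal/mol.
CH2Cl at 120° (eclipsed): H(0°)/Et(0°) eclipsed 1.7; OCH3(120°)/CH2Cl(120°) eclipsed 2.6; Cl(240°)/iPr(240°) eclipsed 3.5 → 7.8 kcal/mol.
CH2Cl at 180° (staggered): OCH3(120°)/CH2Cl(180°) gauche 0.9; OCH3(120°)/Et(60°) gauche 0.7; Cl(240°)/CH2Cl(180°) gauche 0.8; Cl(240°)/iPr(300°) gauche 0.9 → 3.3 kcal/mol.
CH2Cl at 240° (eclipsed): H(0°)/iPr(0°) eclipsed 1.8; OCH3(120°)/Et(120°) eclipsed 2.8; Cl(240°)/CH2Cl(240°) eclipsed 2.5 → 7.1 kcal/mol.
CH2Cl at 300° (staggered): OCH3(120°)/iPr(60°) gauche 1.1; OCH3(120°)/Et(180°) gauche 0.7; Cl(240°)/CH2Cl(300°) gauche 0.8; Cl(240°)/Et(180°) gauche 0.8 → 3.4 kcal/mol.
The maximum (7.8 kcal/mol) occurs with CH2Cl at 120°.

120°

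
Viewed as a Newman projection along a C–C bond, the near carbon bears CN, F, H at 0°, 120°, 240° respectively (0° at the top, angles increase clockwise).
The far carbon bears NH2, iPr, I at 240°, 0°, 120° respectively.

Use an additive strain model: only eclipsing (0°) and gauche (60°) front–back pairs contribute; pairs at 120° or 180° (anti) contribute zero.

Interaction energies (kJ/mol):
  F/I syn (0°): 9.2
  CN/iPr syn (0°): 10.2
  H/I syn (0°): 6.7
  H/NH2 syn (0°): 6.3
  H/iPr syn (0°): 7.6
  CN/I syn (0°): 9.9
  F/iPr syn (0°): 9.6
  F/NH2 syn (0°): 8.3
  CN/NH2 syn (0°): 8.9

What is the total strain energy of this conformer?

25.7 kJ/mol

This conformer is eclipsed. CN at 0° is eclipsed with iPr at 0° (10.2); F at 120° is eclipsed with I at 120° (9.2); H at 240° is eclipsed with NH2 at 240° (6.3). Total 25.7 kJ/mol.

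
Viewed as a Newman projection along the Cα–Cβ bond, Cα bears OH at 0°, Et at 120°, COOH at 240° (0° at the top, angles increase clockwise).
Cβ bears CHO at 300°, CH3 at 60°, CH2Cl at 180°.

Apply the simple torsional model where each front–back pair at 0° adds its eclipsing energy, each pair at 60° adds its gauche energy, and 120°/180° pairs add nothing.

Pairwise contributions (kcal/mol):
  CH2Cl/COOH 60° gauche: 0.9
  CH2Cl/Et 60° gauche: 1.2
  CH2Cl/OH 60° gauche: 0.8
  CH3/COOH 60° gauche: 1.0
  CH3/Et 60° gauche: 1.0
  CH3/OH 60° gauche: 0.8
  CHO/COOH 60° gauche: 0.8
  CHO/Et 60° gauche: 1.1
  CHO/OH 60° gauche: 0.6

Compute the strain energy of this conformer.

5.3 kcal/mol

This conformer (staggered): OH(0°)/CHO(300°) gauche 0.6; OH(0°)/CH3(60°) gauche 0.8; Et(120°)/CH3(60°) gauche 1.0; Et(120°)/CH2Cl(180°) gauche 1.2; COOH(240°)/CHO(300°) gauche 0.8; COOH(240°)/CH2Cl(180°) gauche 0.9 → 5.3 kcal/mol.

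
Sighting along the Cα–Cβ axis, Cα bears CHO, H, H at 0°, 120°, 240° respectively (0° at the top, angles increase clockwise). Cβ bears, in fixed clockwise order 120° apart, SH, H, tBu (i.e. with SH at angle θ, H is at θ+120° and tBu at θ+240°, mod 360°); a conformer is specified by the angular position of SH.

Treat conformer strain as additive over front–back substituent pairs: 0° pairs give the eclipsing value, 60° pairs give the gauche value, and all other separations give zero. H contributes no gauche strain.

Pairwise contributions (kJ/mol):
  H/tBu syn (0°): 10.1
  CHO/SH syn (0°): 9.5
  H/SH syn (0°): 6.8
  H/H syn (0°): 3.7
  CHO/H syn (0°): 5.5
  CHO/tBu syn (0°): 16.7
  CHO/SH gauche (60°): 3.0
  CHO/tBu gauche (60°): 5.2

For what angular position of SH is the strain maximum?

SH at 0° (eclipsed): CHO(0°)/SH(0°) eclipsed 9.5; H(120°)/H(120°) eclipsed 3.7; H(240°)/tBu(240°) eclipsed 10.1 → 23.3 kJ/mol.
SH at 60° (staggered): CHO(0°)/SH(60°) gauche 3.0; CHO(0°)/tBu(300°) gauche 5.2 → 8.2 kJ/mol.
SH at 120° (eclipsed): CHO(0°)/tBu(0°) eclipsed 16.7; H(120°)/SH(120°) eclipsed 6.8; H(240°)/H(240°) eclipsed 3.7 → 27.2 kJ/mol.
SH at 180° (staggered): CHO(0°)/tBu(60°) gauche 5.2 → 5.2 kJ/mol.
SH at 240° (eclipsed): CHO(0°)/H(0°) eclipsed 5.5; H(120°)/tBu(120°) eclipsed 10.1; H(240°)/SH(240°) eclipsed 6.8 → 22.4 kJ/mol.
SH at 300° (staggered): CHO(0°)/SH(300°) gauche 3.0 → 3.0 kJ/mol.
The maximum (27.2 kJ/mol) occurs with SH at 120°.

120°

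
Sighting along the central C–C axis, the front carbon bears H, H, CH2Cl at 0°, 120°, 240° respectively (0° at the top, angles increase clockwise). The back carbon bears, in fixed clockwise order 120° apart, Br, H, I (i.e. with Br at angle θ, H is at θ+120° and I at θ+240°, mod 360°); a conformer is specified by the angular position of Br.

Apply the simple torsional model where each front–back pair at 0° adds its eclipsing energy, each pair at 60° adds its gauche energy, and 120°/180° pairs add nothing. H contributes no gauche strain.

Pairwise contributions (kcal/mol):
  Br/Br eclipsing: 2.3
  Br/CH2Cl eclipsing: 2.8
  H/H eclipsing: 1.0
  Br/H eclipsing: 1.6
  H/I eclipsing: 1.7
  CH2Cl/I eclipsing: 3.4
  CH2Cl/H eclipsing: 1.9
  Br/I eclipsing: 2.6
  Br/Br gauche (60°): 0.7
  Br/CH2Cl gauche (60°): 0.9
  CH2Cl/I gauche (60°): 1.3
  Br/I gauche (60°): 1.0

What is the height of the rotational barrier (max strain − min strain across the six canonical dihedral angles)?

5.1 kcal/mol

Br at 0° is eclipsed. H at 0° is eclipsed with Br at 0° (1.6); H at 120° is eclipsed with H at 120° (1.0); CH2Cl at 240° is eclipsed with I at 240° (3.4). Total 6.0 kcal/mol.
Br at 60° is staggered. CH2Cl at 240° is gauche with I at 300° (1.3). Total 1.3 kcal/mol.
Br at 120° is eclipsed. H at 0° is eclipsed with I at 0° (1.7); H at 120° is eclipsed with Br at 120° (1.6); CH2Cl at 240° is eclipsed with H at 240° (1.9). Total 5.2 kcal/mol.
Br at 180° is staggered. CH2Cl at 240° is gauche with Br at 180° (0.9). Total 0.9 kcal/mol.
Br at 240° is eclipsed. H at 0° is eclipsed with H at 0° (1.0); H at 120° is eclipsed with I at 120° (1.7); CH2Cl at 240° is eclipsed with Br at 240° (2.8). Total 5.5 kcal/mol.
Br at 300° is staggered. CH2Cl at 240° is gauche with Br at 300° (0.9); CH2Cl at 240° is gauche with I at 180° (1.3). Total 2.2 kcal/mol.
Max at 0° (6.0 kcal/mol), min at 180° (0.9 kcal/mol); barrier = 5.1 kcal/mol.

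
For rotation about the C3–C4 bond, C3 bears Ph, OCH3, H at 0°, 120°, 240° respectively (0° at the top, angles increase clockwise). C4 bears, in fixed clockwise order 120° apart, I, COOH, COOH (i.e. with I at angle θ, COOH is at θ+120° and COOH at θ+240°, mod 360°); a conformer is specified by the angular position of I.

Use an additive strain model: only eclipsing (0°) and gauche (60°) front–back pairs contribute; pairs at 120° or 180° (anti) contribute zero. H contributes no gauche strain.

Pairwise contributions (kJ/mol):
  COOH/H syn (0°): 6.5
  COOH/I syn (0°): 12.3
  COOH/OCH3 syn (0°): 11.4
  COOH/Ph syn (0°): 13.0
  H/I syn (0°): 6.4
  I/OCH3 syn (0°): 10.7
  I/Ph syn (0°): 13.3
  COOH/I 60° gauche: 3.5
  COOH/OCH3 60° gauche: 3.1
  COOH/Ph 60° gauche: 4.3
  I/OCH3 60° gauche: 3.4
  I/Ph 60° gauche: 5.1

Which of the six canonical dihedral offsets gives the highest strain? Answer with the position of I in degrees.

I at 0° is eclipsed. Ph at 0° is eclipsed with I at 0° (13.3); OCH3 at 120° is eclipsed with COOH at 120° (11.4); H at 240° is eclipsed with COOH at 240° (6.5). Total 31.2 kJ/mol.
I at 60° is staggered. Ph at 0° is gauche with I at 60° (5.1); Ph at 0° is gauche with COOH at 300° (4.3); OCH3 at 120° is gauche with I at 60° (3.4); OCH3 at 120° is gauche with COOH at 180° (3.1). Total 15.9 kJ/mol.
I at 120° is eclipsed. Ph at 0° is eclipsed with COOH at 0° (13.0); OCH3 at 120° is eclipsed with I at 120° (10.7); H at 240° is eclipsed with COOH at 240° (6.5). Total 30.2 kJ/mol.
I at 180° is staggered. Ph at 0° is gauche with COOH at 300° (4.3); Ph at 0° is gauche with COOH at 60° (4.3); OCH3 at 120° is gauche with I at 180° (3.4); OCH3 at 120° is gauche with COOH at 60° (3.1). Total 15.1 kJ/mol.
I at 240° is eclipsed. Ph at 0° is eclipsed with COOH at 0° (13.0); OCH3 at 120° is eclipsed with COOH at 120° (11.4); H at 240° is eclipsed with I at 240° (6.4). Total 30.8 kJ/mol.
I at 300° is staggered. Ph at 0° is gauche with I at 300° (5.1); Ph at 0° is gauche with COOH at 60° (4.3); OCH3 at 120° is gauche with COOH at 60° (3.1); OCH3 at 120° is gauche with COOH at 180° (3.1). Total 15.6 kJ/mol.
The maximum (31.2 kJ/mol) occurs with I at 0°.

0°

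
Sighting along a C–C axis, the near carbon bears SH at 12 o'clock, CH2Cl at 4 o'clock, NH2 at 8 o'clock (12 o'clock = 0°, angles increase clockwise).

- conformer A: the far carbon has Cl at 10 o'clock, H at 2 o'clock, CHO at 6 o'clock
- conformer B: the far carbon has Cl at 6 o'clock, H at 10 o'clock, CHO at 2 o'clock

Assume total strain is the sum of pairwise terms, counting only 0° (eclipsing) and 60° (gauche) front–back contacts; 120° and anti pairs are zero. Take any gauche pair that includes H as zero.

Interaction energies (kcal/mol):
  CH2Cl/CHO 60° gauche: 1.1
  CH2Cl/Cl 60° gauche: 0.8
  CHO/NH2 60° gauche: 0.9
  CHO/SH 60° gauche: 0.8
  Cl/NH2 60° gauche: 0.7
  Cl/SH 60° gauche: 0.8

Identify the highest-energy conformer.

A

A is staggered. SH at 0° is gauche with Cl at 300° (0.8); CH2Cl at 120° is gauche with CHO at 180° (1.1); NH2 at 240° is gauche with Cl at 300° (0.7); NH2 at 240° is gauche with CHO at 180° (0.9). Total 3.5 kcal/mol.
B is staggered. SH at 0° is gauche with CHO at 60° (0.8); CH2Cl at 120° is gauche with Cl at 180° (0.8); CH2Cl at 120° is gauche with CHO at 60° (1.1); NH2 at 240° is gauche with Cl at 180° (0.7). Total 3.4 kcal/mol.
A has the highest total (3.5 kcal/mol).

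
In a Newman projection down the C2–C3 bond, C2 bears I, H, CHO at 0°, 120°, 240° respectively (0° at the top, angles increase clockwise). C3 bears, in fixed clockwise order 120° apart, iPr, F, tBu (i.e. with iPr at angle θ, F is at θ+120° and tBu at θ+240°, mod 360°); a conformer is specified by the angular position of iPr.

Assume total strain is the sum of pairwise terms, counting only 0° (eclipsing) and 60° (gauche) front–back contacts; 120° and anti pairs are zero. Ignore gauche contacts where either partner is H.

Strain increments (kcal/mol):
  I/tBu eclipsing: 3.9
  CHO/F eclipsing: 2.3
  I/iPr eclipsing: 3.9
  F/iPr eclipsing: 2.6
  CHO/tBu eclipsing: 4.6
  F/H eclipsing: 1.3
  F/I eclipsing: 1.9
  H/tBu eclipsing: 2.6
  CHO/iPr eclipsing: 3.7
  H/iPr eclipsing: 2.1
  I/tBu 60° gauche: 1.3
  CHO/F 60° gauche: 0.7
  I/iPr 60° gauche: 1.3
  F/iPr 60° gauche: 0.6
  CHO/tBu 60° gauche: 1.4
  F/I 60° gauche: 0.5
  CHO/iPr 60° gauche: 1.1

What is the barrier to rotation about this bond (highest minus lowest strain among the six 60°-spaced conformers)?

6.2 kcal/mol

iPr at 0° (eclipsed): I(0°)/iPr(0°) eclipsed 3.9; H(120°)/F(120°) eclipsed 1.3; CHO(240°)/tBu(240°) eclipsed 4.6 → 9.8 kcal/mol.
iPr at 60° (staggered): I(0°)/iPr(60°) gauche 1.3; I(0°)/tBu(300°) gauche 1.3; CHO(240°)/F(180°) gauche 0.7; CHO(240°)/tBu(300°) gauche 1.4 → 4.7 kcal/mol.
iPr at 120° (eclipsed): I(0°)/tBu(0°) eclipsed 3.9; H(120°)/iPr(120°) eclipsed 2.1; CHO(240°)/F(240°) eclipsed 2.3 → 8.3 kcal/mol.
iPr at 180° (staggered): I(0°)/F(300°) gauche 0.5; I(0°)/tBu(60°) gauche 1.3; CHO(240°)/iPr(180°) gauche 1.1; CHO(240°)/F(300°) gauche 0.7 → 3.6 kcal/mol.
iPr at 240° (eclipsed): I(0°)/F(0°) eclipsed 1.9; H(120°)/tBu(120°) eclipsed 2.6; CHO(240°)/iPr(240°) eclipsed 3.7 → 8.2 kcal/mol.
iPr at 300° (staggered): I(0°)/iPr(300°) gauche 1.3; I(0°)/F(60°) gauche 0.5; CHO(240°)/iPr(300°) gauche 1.1; CHO(240°)/tBu(180°) gauche 1.4 → 4.3 kcal/mol.
Max at 0° (9.8 kcal/mol), min at 180° (3.6 kcal/mol); barrier = 6.2 kcal/mol.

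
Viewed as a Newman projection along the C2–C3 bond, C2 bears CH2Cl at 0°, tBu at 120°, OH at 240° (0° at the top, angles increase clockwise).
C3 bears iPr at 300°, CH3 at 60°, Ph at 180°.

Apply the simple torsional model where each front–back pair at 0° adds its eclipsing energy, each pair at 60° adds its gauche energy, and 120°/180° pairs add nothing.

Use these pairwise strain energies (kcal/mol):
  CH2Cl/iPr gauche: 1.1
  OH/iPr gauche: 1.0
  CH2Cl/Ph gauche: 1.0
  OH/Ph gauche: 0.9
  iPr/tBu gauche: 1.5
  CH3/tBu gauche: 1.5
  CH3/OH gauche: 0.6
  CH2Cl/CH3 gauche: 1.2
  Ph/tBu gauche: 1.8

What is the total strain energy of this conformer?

This conformer (staggered): CH2Cl(0°)/iPr(300°) gauche 1.1; CH2Cl(0°)/CH3(60°) gauche 1.2; tBu(120°)/CH3(60°) gauche 1.5; tBu(120°)/Ph(180°) gauche 1.8; OH(240°)/iPr(300°) gauche 1.0; OH(240°)/Ph(180°) gauche 0.9 → 7.5 kcal/mol.

7.5 kcal/mol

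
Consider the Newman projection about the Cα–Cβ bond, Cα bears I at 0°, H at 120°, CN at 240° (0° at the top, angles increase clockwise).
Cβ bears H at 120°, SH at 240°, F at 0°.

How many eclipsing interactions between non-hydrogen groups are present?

Non-H eclipsing pairs: I(0°)/F(0°); CN(240°)/SH(240°) — 2 interactions.

2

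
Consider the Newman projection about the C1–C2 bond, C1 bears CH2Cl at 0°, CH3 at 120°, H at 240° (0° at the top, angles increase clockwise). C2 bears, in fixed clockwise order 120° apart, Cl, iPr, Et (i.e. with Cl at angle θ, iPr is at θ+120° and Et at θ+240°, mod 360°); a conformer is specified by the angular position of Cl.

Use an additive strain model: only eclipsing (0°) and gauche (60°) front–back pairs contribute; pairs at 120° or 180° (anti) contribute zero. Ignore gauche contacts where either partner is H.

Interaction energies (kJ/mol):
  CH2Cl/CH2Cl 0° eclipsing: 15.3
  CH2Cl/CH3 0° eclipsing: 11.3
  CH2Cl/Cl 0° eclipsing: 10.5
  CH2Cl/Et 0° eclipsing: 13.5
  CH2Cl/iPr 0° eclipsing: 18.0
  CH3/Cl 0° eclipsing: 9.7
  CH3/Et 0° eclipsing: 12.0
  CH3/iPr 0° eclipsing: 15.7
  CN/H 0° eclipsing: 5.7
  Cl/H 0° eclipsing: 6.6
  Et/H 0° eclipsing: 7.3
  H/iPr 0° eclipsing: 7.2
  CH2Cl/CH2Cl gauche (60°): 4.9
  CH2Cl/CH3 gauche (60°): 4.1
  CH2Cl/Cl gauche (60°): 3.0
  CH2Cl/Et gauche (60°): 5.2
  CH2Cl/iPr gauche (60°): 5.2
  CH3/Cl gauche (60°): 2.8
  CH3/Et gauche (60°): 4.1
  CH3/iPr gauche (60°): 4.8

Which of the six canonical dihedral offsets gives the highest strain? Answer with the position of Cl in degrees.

240°

Cl at 0° (eclipsed): CH2Cl(0°)/Cl(0°) eclipsed 10.5; CH3(120°)/iPr(120°) eclipsed 15.7; H(240°)/Et(240°) eclipsed 7.3 → 33.5 kJ/mol.
Cl at 60° (staggered): CH2Cl(0°)/Cl(60°) gauche 3.0; CH2Cl(0°)/Et(300°) gauche 5.2; CH3(120°)/Cl(60°) gauche 2.8; CH3(120°)/iPr(180°) gauche 4.8 → 15.8 kJ/mol.
Cl at 120° (eclipsed): CH2Cl(0°)/Et(0°) eclipsed 13.5; CH3(120°)/Cl(120°) eclipsed 9.7; H(240°)/iPr(240°) eclipsed 7.2 → 30.4 kJ/mol.
Cl at 180° (staggered): CH2Cl(0°)/iPr(300°) gauche 5.2; CH2Cl(0°)/Et(60°) gauche 5.2; CH3(120°)/Cl(180°) gauche 2.8; CH3(120°)/Et(60°) gauche 4.1 → 17.3 kJ/mol.
Cl at 240° (eclipsed): CH2Cl(0°)/iPr(0°) eclipsed 18.0; CH3(120°)/Et(120°) eclipsed 12.0; H(240°)/Cl(240°) eclipsed 6.6 → 36.6 kJ/mol.
Cl at 300° (staggered): CH2Cl(0°)/Cl(300°) gauche 3.0; CH2Cl(0°)/iPr(60°) gauche 5.2; CH3(120°)/iPr(60°) gauche 4.8; CH3(120°)/Et(180°) gauche 4.1 → 17.1 kJ/mol.
The maximum (36.6 kJ/mol) occurs with Cl at 240°.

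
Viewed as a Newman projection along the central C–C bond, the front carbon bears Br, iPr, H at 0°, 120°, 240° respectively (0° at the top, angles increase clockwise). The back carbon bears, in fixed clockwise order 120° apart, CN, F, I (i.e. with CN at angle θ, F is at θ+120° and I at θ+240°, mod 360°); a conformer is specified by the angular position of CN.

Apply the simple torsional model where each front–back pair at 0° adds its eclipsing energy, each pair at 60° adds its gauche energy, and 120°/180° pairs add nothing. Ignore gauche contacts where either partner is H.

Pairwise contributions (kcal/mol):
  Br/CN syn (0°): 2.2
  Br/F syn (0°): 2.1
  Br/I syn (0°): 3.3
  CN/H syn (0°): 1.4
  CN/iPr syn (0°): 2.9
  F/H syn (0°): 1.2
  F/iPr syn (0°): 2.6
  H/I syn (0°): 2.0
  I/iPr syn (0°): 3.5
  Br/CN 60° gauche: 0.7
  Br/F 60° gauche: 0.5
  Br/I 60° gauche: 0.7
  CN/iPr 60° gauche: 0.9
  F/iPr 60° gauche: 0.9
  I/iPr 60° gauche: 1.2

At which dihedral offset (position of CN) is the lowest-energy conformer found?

60°

CN at 0° (eclipsed): Br(0°)/CN(0°) eclipsed 2.2; iPr(120°)/F(120°) eclipsed 2.6; H(240°)/I(240°) eclipsed 2.0 → 6.8 kcal/mol.
CN at 60° (staggered): Br(0°)/CN(60°) gauche 0.7; Br(0°)/I(300°) gauche 0.7; iPr(120°)/CN(60°) gauche 0.9; iPr(120°)/F(180°) gauche 0.9 → 3.2 kcal/mol.
CN at 120° (eclipsed): Br(0°)/I(0°) eclipsed 3.3; iPr(120°)/CN(120°) eclipsed 2.9; H(240°)/F(240°) eclipsed 1.2 → 7.4 kcal/mol.
CN at 180° (staggered): Br(0°)/F(300°) gauche 0.5; Br(0°)/I(60°) gauche 0.7; iPr(120°)/CN(180°) gauche 0.9; iPr(120°)/I(60°) gauche 1.2 → 3.3 kcal/mol.
CN at 240° (eclipsed): Br(0°)/F(0°) eclipsed 2.1; iPr(120°)/I(120°) eclipsed 3.5; H(240°)/CN(240°) eclipsed 1.4 → 7.0 kcal/mol.
CN at 300° (staggered): Br(0°)/CN(300°) gauche 0.7; Br(0°)/F(60°) gauche 0.5; iPr(120°)/F(60°) gauche 0.9; iPr(120°)/I(180°) gauche 1.2 → 3.3 kcal/mol.
The minimum (3.2 kcal/mol) occurs with CN at 60°.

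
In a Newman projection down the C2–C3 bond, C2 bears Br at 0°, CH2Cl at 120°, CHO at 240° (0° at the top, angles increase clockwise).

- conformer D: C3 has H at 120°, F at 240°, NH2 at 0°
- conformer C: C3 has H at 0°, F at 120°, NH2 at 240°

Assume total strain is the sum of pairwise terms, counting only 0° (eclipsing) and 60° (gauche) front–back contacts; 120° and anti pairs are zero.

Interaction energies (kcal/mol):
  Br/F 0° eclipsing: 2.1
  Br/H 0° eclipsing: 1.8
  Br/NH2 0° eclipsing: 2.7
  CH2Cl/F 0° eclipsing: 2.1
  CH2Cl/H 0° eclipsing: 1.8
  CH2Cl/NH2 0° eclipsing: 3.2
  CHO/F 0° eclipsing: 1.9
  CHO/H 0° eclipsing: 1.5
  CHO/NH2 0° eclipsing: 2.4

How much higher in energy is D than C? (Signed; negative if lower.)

D (eclipsed): Br(0°)/NH2(0°) eclipsed 2.7; CH2Cl(120°)/H(120°) eclipsed 1.8; CHO(240°)/F(240°) eclipsed 1.9 → 6.4 kcal/mol.
C (eclipsed): Br(0°)/H(0°) eclipsed 1.8; CH2Cl(120°)/F(120°) eclipsed 2.1; CHO(240°)/NH2(240°) eclipsed 2.4 → 6.3 kcal/mol.
E(D) − E(C) = 6.4 − 6.3 = +0.1 kcal/mol.

+0.1 kcal/mol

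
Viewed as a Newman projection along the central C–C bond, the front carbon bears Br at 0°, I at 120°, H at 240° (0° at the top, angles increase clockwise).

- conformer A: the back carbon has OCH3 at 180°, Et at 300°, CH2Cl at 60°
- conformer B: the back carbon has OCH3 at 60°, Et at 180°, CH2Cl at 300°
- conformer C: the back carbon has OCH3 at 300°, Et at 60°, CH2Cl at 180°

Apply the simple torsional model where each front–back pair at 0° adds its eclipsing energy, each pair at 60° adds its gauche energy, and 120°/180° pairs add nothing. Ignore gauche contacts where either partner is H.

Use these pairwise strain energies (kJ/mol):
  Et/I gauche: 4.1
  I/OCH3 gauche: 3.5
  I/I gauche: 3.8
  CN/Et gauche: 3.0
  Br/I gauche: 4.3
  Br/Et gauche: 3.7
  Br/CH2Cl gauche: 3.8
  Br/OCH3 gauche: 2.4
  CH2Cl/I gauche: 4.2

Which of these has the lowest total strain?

A is staggered. Br at 0° is gauche with Et at 300° (3.7); Br at 0° is gauche with CH2Cl at 60° (3.8); I at 120° is gauche with OCH3 at 180° (3.5); I at 120° is gauche with CH2Cl at 60° (4.2). Total 15.2 kJ/mol.
B is staggered. Br at 0° is gauche with OCH3 at 60° (2.4); Br at 0° is gauche with CH2Cl at 300° (3.8); I at 120° is gauche with OCH3 at 60° (3.5); I at 120° is gauche with Et at 180° (4.1). Total 13.8 kJ/mol.
C is staggered. Br at 0° is gauche with OCH3 at 300° (2.4); Br at 0° is gauche with Et at 60° (3.7); I at 120° is gauche with Et at 60° (4.1); I at 120° is gauche with CH2Cl at 180° (4.2). Total 14.4 kJ/mol.
B has the lowest total (13.8 kJ/mol).

B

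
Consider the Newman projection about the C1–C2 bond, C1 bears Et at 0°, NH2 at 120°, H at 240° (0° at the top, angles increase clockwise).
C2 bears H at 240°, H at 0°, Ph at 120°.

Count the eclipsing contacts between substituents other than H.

Non-H eclipsing pairs: NH2(120°)/Ph(120°) — 1 interaction.

1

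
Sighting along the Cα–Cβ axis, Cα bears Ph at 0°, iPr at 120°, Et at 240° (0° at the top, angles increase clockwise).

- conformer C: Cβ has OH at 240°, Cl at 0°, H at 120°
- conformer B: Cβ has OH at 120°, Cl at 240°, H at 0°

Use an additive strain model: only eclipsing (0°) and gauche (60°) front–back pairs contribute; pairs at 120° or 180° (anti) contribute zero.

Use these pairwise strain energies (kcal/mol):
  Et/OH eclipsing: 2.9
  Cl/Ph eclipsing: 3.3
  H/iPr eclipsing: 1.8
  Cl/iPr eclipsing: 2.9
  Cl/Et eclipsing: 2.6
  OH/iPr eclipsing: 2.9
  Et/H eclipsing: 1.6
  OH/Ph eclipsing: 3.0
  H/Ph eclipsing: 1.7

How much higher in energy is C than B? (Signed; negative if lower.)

C is eclipsed. Ph at 0° is eclipsed with Cl at 0° (3.3); iPr at 120° is eclipsed with H at 120° (1.8); Et at 240° is eclipsed with OH at 240° (2.9). Total 8.0 kcal/mol.
B is eclipsed. Ph at 0° is eclipsed with H at 0° (1.7); iPr at 120° is eclipsed with OH at 120° (2.9); Et at 240° is eclipsed with Cl at 240° (2.6). Total 7.2 kcal/mol.
E(C) − E(B) = 8.0 − 7.2 = +0.8 kcal/mol.

+0.8 kcal/mol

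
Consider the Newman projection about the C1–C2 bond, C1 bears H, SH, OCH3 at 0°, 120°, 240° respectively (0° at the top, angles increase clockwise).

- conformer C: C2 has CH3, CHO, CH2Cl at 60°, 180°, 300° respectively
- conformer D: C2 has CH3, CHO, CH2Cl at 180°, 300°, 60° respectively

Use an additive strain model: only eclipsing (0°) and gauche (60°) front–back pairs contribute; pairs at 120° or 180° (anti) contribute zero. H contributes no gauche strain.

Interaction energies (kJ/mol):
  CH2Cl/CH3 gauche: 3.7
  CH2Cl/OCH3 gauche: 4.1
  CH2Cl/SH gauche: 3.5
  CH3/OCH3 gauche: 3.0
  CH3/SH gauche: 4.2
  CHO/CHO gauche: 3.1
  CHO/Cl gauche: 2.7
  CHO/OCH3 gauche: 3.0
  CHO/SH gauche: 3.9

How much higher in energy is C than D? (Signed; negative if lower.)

C (staggered): SH–CH3 gauche, SH–CHO gauche, OCH3–CHO gauche, OCH3–CH2Cl gauche; 4.2 + 3.9 + 3.0 + 4.1 = 15.2 kJ/mol.
D (staggered): SH–CH3 gauche, SH–CH2Cl gauche, OCH3–CH3 gauche, OCH3–CHO gauche; 4.2 + 3.5 + 3.0 + 3.0 = 13.7 kJ/mol.
E(C) − E(D) = 15.2 − 13.7 = +1.5 kJ/mol.

+1.5 kJ/mol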